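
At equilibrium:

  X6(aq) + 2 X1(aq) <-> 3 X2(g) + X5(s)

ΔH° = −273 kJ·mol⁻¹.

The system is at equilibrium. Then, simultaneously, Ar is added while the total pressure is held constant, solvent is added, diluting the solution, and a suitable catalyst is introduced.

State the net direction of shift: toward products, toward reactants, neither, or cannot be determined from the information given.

cannot be determined

Adding inert gas at constant total pressure expands the volume and lowers every reacting partial pressure. With Δn_gas = 3 − 0 = +3, Q moves away from K toward the side with fewer gas moles, so the system shifts toward the side with more gas moles — to the right.
Dilution lowers every aqueous concentration by the same factor. Δn_aq = 0 − 3 = -3, so the system shifts toward the side with more dissolved moles — to the left.
A catalyst speeds both forward and reverse rates equally; it changes neither Q nor K — no shift from this change.
The individual effects push in opposite directions; without quantitative information the net direction cannot be determined.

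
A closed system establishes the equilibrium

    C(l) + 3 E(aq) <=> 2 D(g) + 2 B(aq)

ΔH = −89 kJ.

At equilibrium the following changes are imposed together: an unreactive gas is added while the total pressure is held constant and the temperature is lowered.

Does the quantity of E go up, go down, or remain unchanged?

decreases

Adding inert gas at constant total pressure expands the volume and lowers every reacting partial pressure. With Δn_gas = 2 − 0 = +2, Q moves away from K toward the side with fewer gas moles, so the system shifts toward the side with more gas moles — to the right.
The forward reaction is exothermic. Lowering T favours the exothermic direction — shift to the right.
The net shift is to the right. E is a reactant, so its amount decreases.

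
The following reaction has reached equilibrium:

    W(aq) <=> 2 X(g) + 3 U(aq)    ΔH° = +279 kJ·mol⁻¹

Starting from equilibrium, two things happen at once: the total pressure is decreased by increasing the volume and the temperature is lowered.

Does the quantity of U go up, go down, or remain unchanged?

cannot be determined

Gas moles: reactants 0, products 2 (Δn_gas = +2). Expansion shifts the system toward the side with more moles of gas — to the right.
The forward reaction is endothermic. Lowering T favours the exothermic direction — shift to the left.
The two effects oppose each other, so the net shift — and hence the change in U — cannot be determined from the given information.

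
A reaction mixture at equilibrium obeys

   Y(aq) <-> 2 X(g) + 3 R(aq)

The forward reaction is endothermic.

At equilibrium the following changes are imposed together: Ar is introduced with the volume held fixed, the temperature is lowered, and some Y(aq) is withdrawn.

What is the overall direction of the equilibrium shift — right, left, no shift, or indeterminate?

At constant volume, adding an inert gas leaves every reacting species' partial pressure unchanged, so Q is unchanged — no shift from this change.
The forward reaction is endothermic. Lowering T favours the exothermic direction — shift to the left.
Removing Y (aq), a reactant, drives the reaction to the left.
Only the nonzero effect(s) matter; the net shift is to the left.

left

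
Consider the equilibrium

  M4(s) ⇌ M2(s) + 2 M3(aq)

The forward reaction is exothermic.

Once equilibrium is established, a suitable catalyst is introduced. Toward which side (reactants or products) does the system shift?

A catalyst speeds both forward and reverse rates equally; it changes neither Q nor K — no shift from this change.

no shift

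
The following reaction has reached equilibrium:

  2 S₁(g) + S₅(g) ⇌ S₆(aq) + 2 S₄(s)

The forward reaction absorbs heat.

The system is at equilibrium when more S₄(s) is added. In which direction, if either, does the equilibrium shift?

no shift

S₄ is a pure solid; its activity is 1 regardless of amount, so Q is unaffected — no shift from this change.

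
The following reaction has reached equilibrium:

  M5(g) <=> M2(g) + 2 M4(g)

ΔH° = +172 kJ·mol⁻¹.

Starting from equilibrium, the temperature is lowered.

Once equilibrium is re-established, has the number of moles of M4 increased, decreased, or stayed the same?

The forward reaction is endothermic. Lowering T favours the exothermic direction — shift to the left.
The net shift is to the left. M4 is a product, so its amount decreases.

decreases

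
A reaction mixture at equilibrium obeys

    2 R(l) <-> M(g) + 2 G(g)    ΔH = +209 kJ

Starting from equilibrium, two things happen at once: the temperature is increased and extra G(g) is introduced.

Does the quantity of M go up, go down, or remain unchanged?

cannot be determined

The forward reaction is endothermic. Raising T favours the endothermic direction — shift to the right.
Adding G (g), a product, drives the reaction to the left.
The two effects oppose each other, so the net shift — and hence the change in M — cannot be determined from the given information.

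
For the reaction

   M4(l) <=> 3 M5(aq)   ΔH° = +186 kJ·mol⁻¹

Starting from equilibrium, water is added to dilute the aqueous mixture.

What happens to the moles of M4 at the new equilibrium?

decreases

Dilution lowers every aqueous concentration by the same factor. Δn_aq = 3 − 0 = +3, so the system shifts toward the side with more dissolved moles — to the right.
The net shift is to the right. M4 is a reactant, so its amount decreases.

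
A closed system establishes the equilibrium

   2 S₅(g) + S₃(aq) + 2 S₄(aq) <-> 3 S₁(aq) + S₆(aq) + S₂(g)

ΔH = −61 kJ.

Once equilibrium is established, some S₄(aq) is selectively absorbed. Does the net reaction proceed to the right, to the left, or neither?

left

Removing S₄ (aq), a reactant, drives the reaction to the left.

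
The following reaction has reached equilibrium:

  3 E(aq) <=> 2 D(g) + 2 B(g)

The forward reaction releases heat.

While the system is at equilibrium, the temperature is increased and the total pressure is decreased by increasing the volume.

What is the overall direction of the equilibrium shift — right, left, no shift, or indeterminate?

The forward reaction is exothermic. Raising T favours the endothermic direction — shift to the left.
Gas moles: reactants 0, products 4 (Δn_gas = +4). Expansion shifts the system toward the side with more moles of gas — to the right.
The individual effects push in opposite directions; without quantitative information the net direction cannot be determined.

cannot be determined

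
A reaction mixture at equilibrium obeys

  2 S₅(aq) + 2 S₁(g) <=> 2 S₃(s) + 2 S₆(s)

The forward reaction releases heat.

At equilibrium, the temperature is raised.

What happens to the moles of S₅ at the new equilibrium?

increases

The forward reaction is exothermic. Raising T favours the endothermic direction — shift to the left.
The net shift is to the left. S₅ is a reactant, so its amount increases.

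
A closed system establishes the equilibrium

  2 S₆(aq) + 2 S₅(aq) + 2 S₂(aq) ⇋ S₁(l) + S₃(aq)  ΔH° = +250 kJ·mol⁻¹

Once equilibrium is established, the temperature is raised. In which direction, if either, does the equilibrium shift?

right

The forward reaction is endothermic. Raising T favours the endothermic direction — shift to the right.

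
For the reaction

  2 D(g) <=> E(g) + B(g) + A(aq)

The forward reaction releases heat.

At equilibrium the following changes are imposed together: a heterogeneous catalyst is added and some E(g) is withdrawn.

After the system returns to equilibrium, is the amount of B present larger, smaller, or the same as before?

increases

A catalyst speeds both forward and reverse rates equally; it changes neither Q nor K — no shift from this change.
Removing E (g), a product, drives the reaction to the right.
The net shift is to the right. B is a product, so its amount increases.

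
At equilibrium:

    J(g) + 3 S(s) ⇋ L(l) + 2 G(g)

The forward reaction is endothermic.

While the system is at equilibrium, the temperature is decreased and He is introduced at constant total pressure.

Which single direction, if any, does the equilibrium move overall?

The forward reaction is endothermic. Lowering T favours the exothermic direction — shift to the left.
Adding inert gas at constant total pressure expands the volume and lowers every reacting partial pressure. With Δn_gas = 2 − 1 = +1, Q moves away from K toward the side with fewer gas moles, so the system shifts toward the side with more gas moles — to the right.
The individual effects push in opposite directions; without quantitative information the net direction cannot be determined.

cannot be determined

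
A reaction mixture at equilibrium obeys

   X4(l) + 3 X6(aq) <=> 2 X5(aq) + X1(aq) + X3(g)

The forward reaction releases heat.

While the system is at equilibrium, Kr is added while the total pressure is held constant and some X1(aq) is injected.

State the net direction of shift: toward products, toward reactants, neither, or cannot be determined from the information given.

Adding inert gas at constant total pressure expands the volume and lowers every reacting partial pressure. With Δn_gas = 1 − 0 = +1, Q moves away from K toward the side with fewer gas moles, so the system shifts toward the side with more gas moles — to the right.
Adding X1 (aq), a product, drives the reaction to the left.
The individual effects push in opposite directions; without quantitative information the net direction cannot be determined.

cannot be determined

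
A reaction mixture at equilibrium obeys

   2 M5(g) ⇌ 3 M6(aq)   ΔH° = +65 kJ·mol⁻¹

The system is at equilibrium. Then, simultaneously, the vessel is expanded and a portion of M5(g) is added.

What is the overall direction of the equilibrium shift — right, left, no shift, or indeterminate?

cannot be determined

Gas moles: reactants 2, products 0 (Δn_gas = -2). Expansion shifts the system toward the side with more moles of gas — to the left.
Adding M5 (g), a reactant, drives the reaction to the right.
The individual effects push in opposite directions; without quantitative information the net direction cannot be determined.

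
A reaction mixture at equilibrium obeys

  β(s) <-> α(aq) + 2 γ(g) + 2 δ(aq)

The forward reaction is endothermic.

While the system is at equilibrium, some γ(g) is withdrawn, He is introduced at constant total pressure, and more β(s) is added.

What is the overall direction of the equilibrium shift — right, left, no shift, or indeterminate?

Removing γ (g), a product, drives the reaction to the right.
Adding inert gas at constant total pressure expands the volume and lowers every reacting partial pressure. With Δn_gas = 2 − 0 = +2, Q moves away from K toward the side with fewer gas moles, so the system shifts toward the side with more gas moles — to the right.
β is a pure solid; its activity is 1 regardless of amount, so Q is unaffected — no shift from this change.
Only the nonzero effect(s) matter; the net shift is to the right.

right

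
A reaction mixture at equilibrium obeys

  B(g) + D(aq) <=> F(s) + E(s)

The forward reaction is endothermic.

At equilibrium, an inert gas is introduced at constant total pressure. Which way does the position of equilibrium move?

left

Adding inert gas at constant total pressure expands the volume and lowers every reacting partial pressure. With Δn_gas = 0 − 1 = -1, Q moves away from K toward the side with fewer gas moles, so the system shifts toward the side with more gas moles — to the left.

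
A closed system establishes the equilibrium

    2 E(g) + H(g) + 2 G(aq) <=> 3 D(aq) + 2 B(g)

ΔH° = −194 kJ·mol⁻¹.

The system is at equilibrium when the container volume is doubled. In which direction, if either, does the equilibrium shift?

left

Gas moles: reactants 3, products 2 (Δn_gas = -1). Expansion shifts the system toward the side with more moles of gas — to the left.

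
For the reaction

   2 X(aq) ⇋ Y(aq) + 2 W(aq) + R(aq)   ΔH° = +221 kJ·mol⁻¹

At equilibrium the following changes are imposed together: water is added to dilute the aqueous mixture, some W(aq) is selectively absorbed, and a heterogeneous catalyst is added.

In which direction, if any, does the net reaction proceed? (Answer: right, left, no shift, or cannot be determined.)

Dilution lowers every aqueous concentration by the same factor. Δn_aq = 4 − 2 = +2, so the system shifts toward the side with more dissolved moles — to the right.
Removing W (aq), a product, drives the reaction to the right.
A catalyst speeds both forward and reverse rates equally; it changes neither Q nor K — no shift from this change.
Only the nonzero effect(s) matter; the net shift is to the right.

right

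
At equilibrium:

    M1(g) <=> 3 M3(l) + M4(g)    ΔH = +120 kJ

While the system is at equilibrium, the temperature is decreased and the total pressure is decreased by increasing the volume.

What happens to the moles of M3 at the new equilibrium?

decreases

The forward reaction is endothermic. Lowering T favours the exothermic direction — shift to the left.
Gas moles: reactants 1, products 1. Δn_gas = 0, so a volume change leaves Q equal to K — no shift from this change.
The net shift is to the left. M3 is a product, so its amount decreases.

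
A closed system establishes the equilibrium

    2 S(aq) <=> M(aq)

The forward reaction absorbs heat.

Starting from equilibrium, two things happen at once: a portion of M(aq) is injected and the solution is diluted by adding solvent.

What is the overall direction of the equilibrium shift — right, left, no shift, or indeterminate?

Adding M (aq), a product, drives the reaction to the left.
Dilution lowers every aqueous concentration by the same factor. Δn_aq = 1 − 2 = -1, so the system shifts toward the side with more dissolved moles — to the left.
All effects act in the same direction — net shift to the left.

left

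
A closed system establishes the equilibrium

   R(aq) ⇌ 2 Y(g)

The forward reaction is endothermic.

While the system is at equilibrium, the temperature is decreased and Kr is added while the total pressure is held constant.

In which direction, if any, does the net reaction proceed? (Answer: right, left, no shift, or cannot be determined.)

cannot be determined

The forward reaction is endothermic. Lowering T favours the exothermic direction — shift to the left.
Adding inert gas at constant total pressure expands the volume and lowers every reacting partial pressure. With Δn_gas = 2 − 0 = +2, Q moves away from K toward the side with fewer gas moles, so the system shifts toward the side with more gas moles — to the right.
The individual effects push in opposite directions; without quantitative information the net direction cannot be determined.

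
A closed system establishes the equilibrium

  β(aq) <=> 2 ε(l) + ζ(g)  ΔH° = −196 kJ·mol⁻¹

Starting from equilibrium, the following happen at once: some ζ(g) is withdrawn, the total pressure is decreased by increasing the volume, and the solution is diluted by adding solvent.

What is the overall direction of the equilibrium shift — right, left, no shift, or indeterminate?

cannot be determined

Removing ζ (g), a product, drives the reaction to the right.
Gas moles: reactants 0, products 1 (Δn_gas = +1). Expansion shifts the system toward the side with more moles of gas — to the right.
Dilution lowers every aqueous concentration by the same factor. Δn_aq = 0 − 1 = -1, so the system shifts toward the side with more dissolved moles — to the left.
The individual effects push in opposite directions; without quantitative information the net direction cannot be determined.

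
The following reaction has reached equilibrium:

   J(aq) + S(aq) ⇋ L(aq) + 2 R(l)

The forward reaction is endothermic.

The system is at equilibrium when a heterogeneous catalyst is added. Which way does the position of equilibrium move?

A catalyst speeds both forward and reverse rates equally; it changes neither Q nor K — no shift from this change.

no shift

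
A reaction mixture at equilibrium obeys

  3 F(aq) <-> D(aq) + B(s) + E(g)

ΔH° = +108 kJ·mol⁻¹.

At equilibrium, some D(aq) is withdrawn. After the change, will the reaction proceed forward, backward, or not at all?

Removing D (aq), a product, drives the reaction to the right.

right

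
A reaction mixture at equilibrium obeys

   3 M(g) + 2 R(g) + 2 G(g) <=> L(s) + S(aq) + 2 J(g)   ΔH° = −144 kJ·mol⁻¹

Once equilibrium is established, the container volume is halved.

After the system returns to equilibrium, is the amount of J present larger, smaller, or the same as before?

Gas moles: reactants 7, products 2 (Δn_gas = -5). Compression shifts the system toward the side with fewer moles of gas — to the right.
The net shift is to the right. J is a product, so its amount increases.

increases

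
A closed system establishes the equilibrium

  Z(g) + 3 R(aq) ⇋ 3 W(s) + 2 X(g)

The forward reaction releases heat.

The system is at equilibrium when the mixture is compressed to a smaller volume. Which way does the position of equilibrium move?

Gas moles: reactants 1, products 2 (Δn_gas = +1). Compression shifts the system toward the side with fewer moles of gas — to the left.

left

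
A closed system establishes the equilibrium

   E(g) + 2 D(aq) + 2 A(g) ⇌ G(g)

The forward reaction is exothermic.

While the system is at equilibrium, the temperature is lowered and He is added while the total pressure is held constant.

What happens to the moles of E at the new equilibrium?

The forward reaction is exothermic. Lowering T favours the exothermic direction — shift to the right.
Adding inert gas at constant total pressure expands the volume and lowers every reacting partial pressure. With Δn_gas = 1 − 3 = -2, Q moves away from K toward the side with fewer gas moles, so the system shifts toward the side with more gas moles — to the left.
The two effects oppose each other, so the net shift — and hence the change in E — cannot be determined from the given information.

cannot be determined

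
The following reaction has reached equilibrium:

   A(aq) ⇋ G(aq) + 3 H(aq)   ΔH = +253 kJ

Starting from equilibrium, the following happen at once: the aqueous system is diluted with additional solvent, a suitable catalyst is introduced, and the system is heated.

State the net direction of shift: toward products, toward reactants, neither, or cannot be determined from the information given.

right

Dilution lowers every aqueous concentration by the same factor. Δn_aq = 4 − 1 = +3, so the system shifts toward the side with more dissolved moles — to the right.
A catalyst speeds both forward and reverse rates equally; it changes neither Q nor K — no shift from this change.
The forward reaction is endothermic. Raising T favours the endothermic direction — shift to the right.
Only the nonzero effect(s) matter; the net shift is to the right.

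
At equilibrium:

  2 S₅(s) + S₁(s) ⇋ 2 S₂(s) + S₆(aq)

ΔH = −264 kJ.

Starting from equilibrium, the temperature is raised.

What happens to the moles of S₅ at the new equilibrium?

increases

The forward reaction is exothermic. Raising T favours the endothermic direction — shift to the left.
The net shift is to the left. S₅ is a reactant, so its amount increases.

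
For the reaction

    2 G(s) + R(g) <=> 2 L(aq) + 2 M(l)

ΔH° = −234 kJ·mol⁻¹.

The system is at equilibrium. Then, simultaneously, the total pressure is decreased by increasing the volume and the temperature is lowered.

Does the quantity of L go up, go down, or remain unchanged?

cannot be determined

Gas moles: reactants 1, products 0 (Δn_gas = -1). Expansion shifts the system toward the side with more moles of gas — to the left.
The forward reaction is exothermic. Lowering T favours the exothermic direction — shift to the right.
The two effects oppose each other, so the net shift — and hence the change in L — cannot be determined from the given information.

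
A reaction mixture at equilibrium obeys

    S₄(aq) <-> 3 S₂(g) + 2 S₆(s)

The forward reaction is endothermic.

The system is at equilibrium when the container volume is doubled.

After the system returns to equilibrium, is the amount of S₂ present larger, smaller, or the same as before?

increases

Gas moles: reactants 0, products 3 (Δn_gas = +3). Expansion shifts the system toward the side with more moles of gas — to the right.
The net shift is to the right. S₂ is a product, so its amount increases.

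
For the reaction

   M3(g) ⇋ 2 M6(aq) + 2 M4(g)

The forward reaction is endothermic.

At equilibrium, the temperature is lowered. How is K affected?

K depends on temperature via the van 't Hoff relation. The forward reaction is endothermic, so lowering T decreases K.

decreases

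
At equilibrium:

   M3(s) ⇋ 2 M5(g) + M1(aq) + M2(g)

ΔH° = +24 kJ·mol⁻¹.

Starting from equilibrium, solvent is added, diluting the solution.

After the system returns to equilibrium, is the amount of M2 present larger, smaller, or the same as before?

Dilution lowers every aqueous concentration by the same factor. Δn_aq = 1 − 0 = +1, so the system shifts toward the side with more dissolved moles — to the right.
The net shift is to the right. M2 is a product, so its amount increases.

increases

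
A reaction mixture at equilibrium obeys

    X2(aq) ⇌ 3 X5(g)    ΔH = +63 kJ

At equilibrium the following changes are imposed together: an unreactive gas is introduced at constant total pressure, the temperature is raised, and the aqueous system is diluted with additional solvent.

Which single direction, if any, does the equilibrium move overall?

cannot be determined

Adding inert gas at constant total pressure expands the volume and lowers every reacting partial pressure. With Δn_gas = 3 − 0 = +3, Q moves away from K toward the side with fewer gas moles, so the system shifts toward the side with more gas moles — to the right.
The forward reaction is endothermic. Raising T favours the endothermic direction — shift to the right.
Dilution lowers every aqueous concentration by the same factor. Δn_aq = 0 − 1 = -1, so the system shifts toward the side with more dissolved moles — to the left.
The individual effects push in opposite directions; without quantitative information the net direction cannot be determined.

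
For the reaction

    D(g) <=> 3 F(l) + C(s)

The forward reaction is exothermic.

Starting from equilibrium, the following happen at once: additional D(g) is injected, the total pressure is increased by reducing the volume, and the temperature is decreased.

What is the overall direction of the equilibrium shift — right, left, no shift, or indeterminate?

Adding D (g), a reactant, drives the reaction to the right.
Gas moles: reactants 1, products 0 (Δn_gas = -1). Compression shifts the system toward the side with fewer moles of gas — to the right.
The forward reaction is exothermic. Lowering T favours the exothermic direction — shift to the right.
All effects act in the same direction — net shift to the right.

right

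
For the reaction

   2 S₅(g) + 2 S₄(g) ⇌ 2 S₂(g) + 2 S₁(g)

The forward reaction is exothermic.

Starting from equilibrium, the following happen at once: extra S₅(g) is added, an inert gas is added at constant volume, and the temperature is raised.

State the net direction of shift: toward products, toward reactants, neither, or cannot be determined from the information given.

cannot be determined

Adding S₅ (g), a reactant, drives the reaction to the right.
At constant volume, adding an inert gas leaves every reacting species' partial pressure unchanged, so Q is unchanged — no shift from this change.
The forward reaction is exothermic. Raising T favours the endothermic direction — shift to the left.
The individual effects push in opposite directions; without quantitative information the net direction cannot be determined.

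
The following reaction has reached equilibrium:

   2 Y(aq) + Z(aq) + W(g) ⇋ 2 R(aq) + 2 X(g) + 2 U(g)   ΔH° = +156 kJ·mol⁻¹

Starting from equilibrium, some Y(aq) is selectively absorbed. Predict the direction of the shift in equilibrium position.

left

Removing Y (aq), a reactant, drives the reaction to the left.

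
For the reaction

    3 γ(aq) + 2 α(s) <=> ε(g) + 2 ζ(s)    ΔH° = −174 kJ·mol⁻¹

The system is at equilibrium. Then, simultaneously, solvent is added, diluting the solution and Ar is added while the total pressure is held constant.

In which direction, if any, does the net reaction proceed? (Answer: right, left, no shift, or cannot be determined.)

cannot be determined

Dilution lowers every aqueous concentration by the same factor. Δn_aq = 0 − 3 = -3, so the system shifts toward the side with more dissolved moles — to the left.
Adding inert gas at constant total pressure expands the volume and lowers every reacting partial pressure. With Δn_gas = 1 − 0 = +1, Q moves away from K toward the side with fewer gas moles, so the system shifts toward the side with more gas moles — to the right.
The individual effects push in opposite directions; without quantitative information the net direction cannot be determined.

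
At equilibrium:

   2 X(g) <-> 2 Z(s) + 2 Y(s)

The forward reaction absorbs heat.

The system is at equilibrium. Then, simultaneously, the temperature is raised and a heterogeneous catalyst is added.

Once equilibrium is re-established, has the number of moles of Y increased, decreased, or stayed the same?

The forward reaction is endothermic. Raising T favours the endothermic direction — shift to the right.
A catalyst speeds both forward and reverse rates equally; it changes neither Q nor K — no shift from this change.
The net shift is to the right. Y is a product, so its amount increases.

increases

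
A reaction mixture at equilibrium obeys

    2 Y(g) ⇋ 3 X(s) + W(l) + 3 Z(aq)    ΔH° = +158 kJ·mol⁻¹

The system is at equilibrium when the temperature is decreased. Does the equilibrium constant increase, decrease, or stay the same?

K depends on temperature via the van 't Hoff relation. The forward reaction is endothermic, so lowering T decreases K.

decreases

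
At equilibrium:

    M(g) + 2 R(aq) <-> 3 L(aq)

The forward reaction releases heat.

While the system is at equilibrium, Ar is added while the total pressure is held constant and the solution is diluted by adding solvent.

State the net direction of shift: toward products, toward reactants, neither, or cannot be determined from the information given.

cannot be determined

Adding inert gas at constant total pressure expands the volume and lowers every reacting partial pressure. With Δn_gas = 0 − 1 = -1, Q moves away from K toward the side with fewer gas moles, so the system shifts toward the side with more gas moles — to the left.
Dilution lowers every aqueous concentration by the same factor. Δn_aq = 3 − 2 = +1, so the system shifts toward the side with more dissolved moles — to the right.
The individual effects push in opposite directions; without quantitative information the net direction cannot be determined.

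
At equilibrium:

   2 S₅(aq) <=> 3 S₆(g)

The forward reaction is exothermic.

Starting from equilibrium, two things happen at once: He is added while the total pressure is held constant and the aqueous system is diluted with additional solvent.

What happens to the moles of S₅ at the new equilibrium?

Adding inert gas at constant total pressure expands the volume and lowers every reacting partial pressure. With Δn_gas = 3 − 0 = +3, Q moves away from K toward the side with fewer gas moles, so the system shifts toward the side with more gas moles — to the right.
Dilution lowers every aqueous concentration by the same factor. Δn_aq = 0 − 2 = -2, so the system shifts toward the side with more dissolved moles — to the left.
The two effects oppose each other, so the net shift — and hence the change in S₅ — cannot be determined from the given information.

cannot be determined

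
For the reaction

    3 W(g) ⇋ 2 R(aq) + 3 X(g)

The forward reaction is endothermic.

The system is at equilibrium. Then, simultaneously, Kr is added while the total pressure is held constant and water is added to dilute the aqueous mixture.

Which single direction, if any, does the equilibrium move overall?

right

Adding inert gas at constant total pressure expands the volume, scaling every reacting partial pressure by the same factor. Δn_gas = 3 − 3 = 0, so Q is unchanged — no shift.
Dilution lowers every aqueous concentration by the same factor. Δn_aq = 2 − 0 = +2, so the system shifts toward the side with more dissolved moles — to the right.
Only the nonzero effect(s) matter; the net shift is to the right.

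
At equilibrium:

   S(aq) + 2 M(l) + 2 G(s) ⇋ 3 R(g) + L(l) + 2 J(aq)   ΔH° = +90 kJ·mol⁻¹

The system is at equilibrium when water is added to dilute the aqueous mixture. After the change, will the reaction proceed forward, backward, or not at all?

right

Dilution lowers every aqueous concentration by the same factor. Δn_aq = 2 − 1 = +1, so the system shifts toward the side with more dissolved moles — to the right.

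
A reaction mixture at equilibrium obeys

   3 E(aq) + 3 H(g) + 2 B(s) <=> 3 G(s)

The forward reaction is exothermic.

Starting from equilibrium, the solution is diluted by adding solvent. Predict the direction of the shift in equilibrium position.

left

Dilution lowers every aqueous concentration by the same factor. Δn_aq = 0 − 3 = -3, so the system shifts toward the side with more dissolved moles — to the left.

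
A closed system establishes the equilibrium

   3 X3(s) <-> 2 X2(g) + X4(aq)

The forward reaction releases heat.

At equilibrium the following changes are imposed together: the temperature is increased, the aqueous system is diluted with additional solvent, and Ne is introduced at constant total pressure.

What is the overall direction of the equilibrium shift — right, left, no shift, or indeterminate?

The forward reaction is exothermic. Raising T favours the endothermic direction — shift to the left.
Dilution lowers every aqueous concentration by the same factor. Δn_aq = 1 − 0 = +1, so the system shifts toward the side with more dissolved moles — to the right.
Adding inert gas at constant total pressure expands the volume and lowers every reacting partial pressure. With Δn_gas = 2 − 0 = +2, Q moves away from K toward the side with fewer gas moles, so the system shifts toward the side with more gas moles — to the right.
The individual effects push in opposite directions; without quantitative information the net direction cannot be determined.

cannot be determined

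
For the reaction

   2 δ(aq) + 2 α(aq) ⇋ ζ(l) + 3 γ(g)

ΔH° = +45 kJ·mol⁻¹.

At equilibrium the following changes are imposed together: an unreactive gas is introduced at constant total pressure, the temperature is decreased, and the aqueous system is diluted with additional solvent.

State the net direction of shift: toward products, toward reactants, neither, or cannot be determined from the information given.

Adding inert gas at constant total pressure expands the volume and lowers every reacting partial pressure. With Δn_gas = 3 − 0 = +3, Q moves away from K toward the side with fewer gas moles, so the system shifts toward the side with more gas moles — to the right.
The forward reaction is endothermic. Lowering T favours the exothermic direction — shift to the left.
Dilution lowers every aqueous concentration by the same factor. Δn_aq = 0 − 4 = -4, so the system shifts toward the side with more dissolved moles — to the left.
The individual effects push in opposite directions; without quantitative information the net direction cannot be determined.

cannot be determined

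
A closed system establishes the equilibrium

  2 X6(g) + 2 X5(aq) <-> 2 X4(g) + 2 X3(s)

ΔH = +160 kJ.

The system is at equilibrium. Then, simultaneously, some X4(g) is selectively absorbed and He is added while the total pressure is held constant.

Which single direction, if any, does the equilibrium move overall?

right

Removing X4 (g), a product, drives the reaction to the right.
Adding inert gas at constant total pressure expands the volume, scaling every reacting partial pressure by the same factor. Δn_gas = 2 − 2 = 0, so Q is unchanged — no shift.
Only the nonzero effect(s) matter; the net shift is to the right.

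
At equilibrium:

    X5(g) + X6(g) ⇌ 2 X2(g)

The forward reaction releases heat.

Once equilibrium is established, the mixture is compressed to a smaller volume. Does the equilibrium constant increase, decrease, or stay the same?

The equilibrium constant depends only on temperature. This perturbation changes neither the position of equilibrium nor K.

unchanged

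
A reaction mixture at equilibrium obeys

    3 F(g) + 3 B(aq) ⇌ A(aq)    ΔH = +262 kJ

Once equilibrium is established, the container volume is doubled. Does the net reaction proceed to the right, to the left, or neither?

Gas moles: reactants 3, products 0 (Δn_gas = -3). Expansion shifts the system toward the side with more moles of gas — to the left.

left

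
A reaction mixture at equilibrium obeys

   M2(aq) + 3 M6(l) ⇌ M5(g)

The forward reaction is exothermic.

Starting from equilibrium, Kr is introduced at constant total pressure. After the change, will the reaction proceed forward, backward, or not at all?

right

Adding inert gas at constant total pressure expands the volume and lowers every reacting partial pressure. With Δn_gas = 1 − 0 = +1, Q moves away from K toward the side with fewer gas moles, so the system shifts toward the side with more gas moles — to the right.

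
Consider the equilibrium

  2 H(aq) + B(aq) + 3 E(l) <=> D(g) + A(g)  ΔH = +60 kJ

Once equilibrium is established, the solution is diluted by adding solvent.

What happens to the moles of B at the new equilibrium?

Dilution lowers every aqueous concentration by the same factor. Δn_aq = 0 − 3 = -3, so the system shifts toward the side with more dissolved moles — to the left.
The net shift is to the left. B is a reactant, so its amount increases.

increases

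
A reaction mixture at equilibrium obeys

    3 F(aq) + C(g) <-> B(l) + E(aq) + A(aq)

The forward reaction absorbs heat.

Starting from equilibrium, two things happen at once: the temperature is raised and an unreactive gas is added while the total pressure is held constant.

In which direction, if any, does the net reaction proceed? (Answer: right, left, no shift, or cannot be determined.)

cannot be determined

The forward reaction is endothermic. Raising T favours the endothermic direction — shift to the right.
Adding inert gas at constant total pressure expands the volume and lowers every reacting partial pressure. With Δn_gas = 0 − 1 = -1, Q moves away from K toward the side with fewer gas moles, so the system shifts toward the side with more gas moles — to the left.
The individual effects push in opposite directions; without quantitative information the net direction cannot be determined.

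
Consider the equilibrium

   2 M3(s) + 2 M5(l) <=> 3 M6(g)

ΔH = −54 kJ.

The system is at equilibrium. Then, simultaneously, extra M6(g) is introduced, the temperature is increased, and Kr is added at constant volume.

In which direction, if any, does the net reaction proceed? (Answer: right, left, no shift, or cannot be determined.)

left

Adding M6 (g), a product, drives the reaction to the left.
The forward reaction is exothermic. Raising T favours the endothermic direction — shift to the left.
At constant volume, adding an inert gas leaves every reacting species' partial pressure unchanged, so Q is unchanged — no shift from this change.
Only the nonzero effect(s) matter; the net shift is to the left.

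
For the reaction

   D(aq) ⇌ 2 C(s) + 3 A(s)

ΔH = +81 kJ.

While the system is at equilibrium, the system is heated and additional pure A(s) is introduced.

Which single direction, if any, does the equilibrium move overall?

The forward reaction is endothermic. Raising T favours the endothermic direction — shift to the right.
A is a pure solid; its activity is 1 regardless of amount, so Q is unaffected — no shift from this change.
Only the nonzero effect(s) matter; the net shift is to the right.

right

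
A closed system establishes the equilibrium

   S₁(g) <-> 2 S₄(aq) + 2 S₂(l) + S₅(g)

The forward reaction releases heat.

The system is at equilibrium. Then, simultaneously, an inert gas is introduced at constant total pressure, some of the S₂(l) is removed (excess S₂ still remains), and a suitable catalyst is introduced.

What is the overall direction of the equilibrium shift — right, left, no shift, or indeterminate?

no shift

Adding inert gas at constant total pressure expands the volume, scaling every reacting partial pressure by the same factor. Δn_gas = 1 − 1 = 0, so Q is unchanged — no shift.
S₂ is a pure liquid; its activity is 1 regardless of amount, so Q is unaffected — no shift from this change.
A catalyst speeds both forward and reverse rates equally; it changes neither Q nor K — no shift from this change.
None of the changes alters Q relative to K, so there is no net shift.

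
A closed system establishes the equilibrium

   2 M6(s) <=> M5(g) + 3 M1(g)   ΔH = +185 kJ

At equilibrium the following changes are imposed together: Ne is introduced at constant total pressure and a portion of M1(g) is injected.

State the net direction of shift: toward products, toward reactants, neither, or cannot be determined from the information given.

cannot be determined

Adding inert gas at constant total pressure expands the volume and lowers every reacting partial pressure. With Δn_gas = 4 − 0 = +4, Q moves away from K toward the side with fewer gas moles, so the system shifts toward the side with more gas moles — to the right.
Adding M1 (g), a product, drives the reaction to the left.
The individual effects push in opposite directions; without quantitative information the net direction cannot be determined.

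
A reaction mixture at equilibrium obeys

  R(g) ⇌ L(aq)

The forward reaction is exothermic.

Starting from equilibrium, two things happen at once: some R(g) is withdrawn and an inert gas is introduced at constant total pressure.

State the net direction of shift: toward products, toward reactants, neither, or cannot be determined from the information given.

left

Removing R (g), a reactant, drives the reaction to the left.
Adding inert gas at constant total pressure expands the volume and lowers every reacting partial pressure. With Δn_gas = 0 − 1 = -1, Q moves away from K toward the side with fewer gas moles, so the system shifts toward the side with more gas moles — to the left.
All effects act in the same direction — net shift to the left.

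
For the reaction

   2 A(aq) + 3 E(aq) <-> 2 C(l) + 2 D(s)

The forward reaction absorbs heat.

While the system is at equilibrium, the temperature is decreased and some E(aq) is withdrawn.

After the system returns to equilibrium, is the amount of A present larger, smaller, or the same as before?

increases

The forward reaction is endothermic. Lowering T favours the exothermic direction — shift to the left.
Removing E (aq), a reactant, drives the reaction to the left.
The net shift is to the left. A is a reactant, so its amount increases.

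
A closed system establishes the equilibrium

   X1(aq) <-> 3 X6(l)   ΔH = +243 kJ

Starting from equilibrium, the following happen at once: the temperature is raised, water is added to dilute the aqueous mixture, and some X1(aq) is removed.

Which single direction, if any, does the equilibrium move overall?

cannot be determined

The forward reaction is endothermic. Raising T favours the endothermic direction — shift to the right.
Dilution lowers every aqueous concentration by the same factor. Δn_aq = 0 − 1 = -1, so the system shifts toward the side with more dissolved moles — to the left.
Removing X1 (aq), a reactant, drives the reaction to the left.
The individual effects push in opposite directions; without quantitative information the net direction cannot be determined.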